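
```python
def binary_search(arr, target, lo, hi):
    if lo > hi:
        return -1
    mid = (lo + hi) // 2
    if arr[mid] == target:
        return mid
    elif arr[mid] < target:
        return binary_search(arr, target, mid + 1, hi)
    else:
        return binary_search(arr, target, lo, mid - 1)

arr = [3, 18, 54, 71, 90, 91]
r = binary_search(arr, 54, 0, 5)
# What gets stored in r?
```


binary_search(arr, 54, 0, 5)
lo=0, hi=5, mid=2, arr[mid]=54
arr[2] == 54, found at index 2
= 2


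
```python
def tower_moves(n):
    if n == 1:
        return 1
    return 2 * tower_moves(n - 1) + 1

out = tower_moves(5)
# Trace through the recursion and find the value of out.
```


tower_moves(5)
= 2 * tower_moves(4) + 1
= 2 * (2 * tower_moves(3) + 1) + 1
= 2 * (2 * (2 * tower_moves(2) + 1) + 1) + 1
= 2 * (2 * (2 * (2 * tower_moves(1) + 1) + 1) + 1) + 1
Now compute bottom-up:
tower_moves(1) = 1
tower_moves(2) = 2 * 1 + 1 = 3
tower_moves(3) = 2 * 3 + 1 = 7
tower_moves(4) = 2 * 7 + 1 = 15
tower_moves(5) = 2 * 15 + 1 = 31
= 31


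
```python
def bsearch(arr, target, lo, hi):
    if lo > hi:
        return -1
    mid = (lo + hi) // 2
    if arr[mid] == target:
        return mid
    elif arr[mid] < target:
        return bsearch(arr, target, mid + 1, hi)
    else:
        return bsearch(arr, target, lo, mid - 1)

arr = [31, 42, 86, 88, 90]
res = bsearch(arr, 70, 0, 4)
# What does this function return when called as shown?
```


bsearch(arr, 70, 0, 4)
lo=0, hi=4, mid=2, arr[mid]=86
86 > 70, search left half
lo=0, hi=1, mid=0, arr[mid]=31
31 < 70, search right half
lo=1, hi=1, mid=1, arr[mid]=42
42 < 70, search right half
lo > hi, target not found, return -1
= -1


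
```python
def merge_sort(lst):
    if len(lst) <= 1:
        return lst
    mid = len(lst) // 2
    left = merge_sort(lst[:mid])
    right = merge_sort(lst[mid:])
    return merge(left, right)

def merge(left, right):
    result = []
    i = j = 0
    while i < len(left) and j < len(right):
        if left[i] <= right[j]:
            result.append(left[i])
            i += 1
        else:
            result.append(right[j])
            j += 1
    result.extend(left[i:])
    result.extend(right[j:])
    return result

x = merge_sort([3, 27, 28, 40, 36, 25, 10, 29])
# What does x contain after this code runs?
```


merge_sort([3, 27, 28, 40, 36, 25, 10, 29])
Split into [3, 27, 28, 40] and [36, 25, 10, 29]
Left sorted: [3, 27, 28, 40]
Right sorted: [10, 25, 29, 36]
Merge [3, 27, 28, 40] and [10, 25, 29, 36]
= [3, 10, 25, 27, 28, 29, 36, 40]


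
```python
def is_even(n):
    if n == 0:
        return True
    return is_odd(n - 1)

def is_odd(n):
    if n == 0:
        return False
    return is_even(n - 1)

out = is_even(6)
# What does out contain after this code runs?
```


is_even(6)
= is_odd(5)
= is_even(4)
= is_odd(3)
= is_even(2)
= is_odd(1)
= is_even(0)
n == 0: return True
= True


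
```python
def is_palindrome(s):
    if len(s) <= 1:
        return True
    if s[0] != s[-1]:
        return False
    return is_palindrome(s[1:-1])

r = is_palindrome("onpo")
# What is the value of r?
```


is_palindrome("onpo")
"onpo": s[0]='o' == s[-1]='o' -> is_palindrome("np")
"np": s[0]='n' != s[-1]='p' -> False
= False


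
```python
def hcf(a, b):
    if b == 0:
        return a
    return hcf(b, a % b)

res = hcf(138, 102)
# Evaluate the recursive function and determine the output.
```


hcf(138, 102)
= hcf(102, 138 % 102) = hcf(102, 36)
= hcf(36, 102 % 36) = hcf(36, 30)
= hcf(30, 36 % 30) = hcf(30, 6)
= hcf(6, 30 % 6) = hcf(6, 0)
b == 0, return a = 6


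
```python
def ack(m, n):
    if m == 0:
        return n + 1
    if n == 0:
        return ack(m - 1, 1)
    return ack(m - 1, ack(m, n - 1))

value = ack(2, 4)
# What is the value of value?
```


ack(2, 4)
= ack(1, ack(2, 3))
First compute ack(2, 3) = 9
= ack(1, 9)
= 11


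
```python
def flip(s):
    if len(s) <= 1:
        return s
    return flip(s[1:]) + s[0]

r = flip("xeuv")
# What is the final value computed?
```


flip("xeuv")
= flip("euv") + "x"
= flip("uv") + "e" + "x"
= flip("v") + "u" + "e" + "x"
= "v" + "u" + "e" + "x"
= "vuex"


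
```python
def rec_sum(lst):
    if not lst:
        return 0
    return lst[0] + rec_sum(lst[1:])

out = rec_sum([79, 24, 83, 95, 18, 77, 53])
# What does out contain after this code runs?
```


rec_sum([79, 24, 83, 95, 18, 77, 53])
= 79 + rec_sum([24, 83, 95, 18, 77, 53])
= 79 + 24 + rec_sum([83, 95, 18, 77, 53])
= 79 + 24 + 83 + rec_sum([95, 18, 77, 53])
= 79 + 24 + 83 + 95 + rec_sum([18, 77, 53])
= 79 + 24 + 83 + 95 + 18 + rec_sum([77, 53])
= 79 + 24 + 83 + 95 + 18 + 77 + rec_sum([53])
= 79 + 24 + 83 + 95 + 18 + 77 + 53 + rec_sum([])
= 79 + 24 + 83 + 95 + 18 + 77 + 53 + 0
= 429


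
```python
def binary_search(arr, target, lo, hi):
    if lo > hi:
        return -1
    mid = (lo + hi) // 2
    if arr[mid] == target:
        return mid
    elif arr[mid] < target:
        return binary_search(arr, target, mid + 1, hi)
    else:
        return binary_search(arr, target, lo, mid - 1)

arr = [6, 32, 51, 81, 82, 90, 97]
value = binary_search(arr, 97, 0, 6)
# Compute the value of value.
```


binary_search(arr, 97, 0, 6)
lo=0, hi=6, mid=3, arr[mid]=81
81 < 97, search right half
lo=4, hi=6, mid=5, arr[mid]=90
90 < 97, search right half
lo=6, hi=6, mid=6, arr[mid]=97
arr[6] == 97, found at index 6
= 6


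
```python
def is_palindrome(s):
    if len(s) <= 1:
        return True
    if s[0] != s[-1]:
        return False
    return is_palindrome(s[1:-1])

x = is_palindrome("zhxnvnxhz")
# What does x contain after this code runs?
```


is_palindrome("zhxnvnxhz")
"zhxnvnxhz": s[0]='z' == s[-1]='z' -> is_palindrome("hxnvnxh")
"hxnvnxh": s[0]='h' == s[-1]='h' -> is_palindrome("xnvnx")
"xnvnx": s[0]='x' == s[-1]='x' -> is_palindrome("nvn")
"nvn": s[0]='n' == s[-1]='n' -> is_palindrome("v")
"v": len <= 1 -> True
= True


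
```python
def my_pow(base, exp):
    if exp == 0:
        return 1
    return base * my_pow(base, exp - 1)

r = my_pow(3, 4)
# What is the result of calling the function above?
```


my_pow(3, 4)
= 3 * my_pow(3, 3)
= 3 * 3 * my_pow(3, 2)
= 3 * 3 * 3 * my_pow(3, 1)
= 3 * 3 * 3 * 3 * my_pow(3, 0)
= 3 * 3 * 3 * 3 * 1
= 81


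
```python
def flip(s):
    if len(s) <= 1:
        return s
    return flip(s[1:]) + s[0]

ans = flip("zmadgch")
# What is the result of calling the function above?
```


flip("zmadgch")
= flip("madgch") + "z"
= flip("adgch") + "m" + "z"
= flip("dgch") + "a" + "m" + "z"
= flip("gch") + "d" + "a" + "m" + "z"
= flip("ch") + "g" + "d" + "a" + "m" + "z"
= flip("h") + "c" + "g" + "d" + "a" + "m" + "z"
= "h" + "c" + "g" + "d" + "a" + "m" + "z"
= "hcgdamz"


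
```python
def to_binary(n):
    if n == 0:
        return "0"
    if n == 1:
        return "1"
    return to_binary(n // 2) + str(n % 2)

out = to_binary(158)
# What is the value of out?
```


to_binary(158)
= to_binary(79) + "0"
= to_binary(39) + "1" + "0"
= to_binary(19) + "1" + "1" + "0"
= to_binary(9) + "1" + "1" + "1" + "0"
= to_binary(4) + "1" + "1" + "1" + "1" + "0"
= to_binary(2) + "0" + "1" + "1" + "1" + "1" + "0"
= to_binary(1) + "0" + "0" + "1" + "1" + "1" + "1" + "0"
= "1" + "0" + "0" + "1" + "1" + "1" + "1" + "0"
= "10011110"


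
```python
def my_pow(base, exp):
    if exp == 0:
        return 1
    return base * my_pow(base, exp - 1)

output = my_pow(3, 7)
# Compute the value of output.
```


my_pow(3, 7)
= 3 * my_pow(3, 6)
= 3 * 3 * my_pow(3, 5)
= 3 * 3 * 3 * my_pow(3, 4)
= 3 * 3 * 3 * 3 * my_pow(3, 3)
= 3 * 3 * 3 * 3 * 3 * my_pow(3, 2)
= 3 * 3 * 3 * 3 * 3 * 3 * my_pow(3, 1)
= 3 * 3 * 3 * 3 * 3 * 3 * 3 * my_pow(3, 0)
= 3 * 3 * 3 * 3 * 3 * 3 * 3 * 1
= 2187


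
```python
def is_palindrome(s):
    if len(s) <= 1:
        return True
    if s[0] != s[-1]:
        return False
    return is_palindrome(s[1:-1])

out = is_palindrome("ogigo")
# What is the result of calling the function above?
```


is_palindrome("ogigo")
"ogigo": s[0]='o' == s[-1]='o' -> is_palindrome("gig")
"gig": s[0]='g' == s[-1]='g' -> is_palindrome("i")
"i": len <= 1 -> True
= True


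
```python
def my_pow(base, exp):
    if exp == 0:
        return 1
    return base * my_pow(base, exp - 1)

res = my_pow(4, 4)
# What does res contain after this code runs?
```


my_pow(4, 4)
= 4 * my_pow(4, 3)
= 4 * 4 * my_pow(4, 2)
= 4 * 4 * 4 * my_pow(4, 1)
= 4 * 4 * 4 * 4 * my_pow(4, 0)
= 4 * 4 * 4 * 4 * 1
= 256


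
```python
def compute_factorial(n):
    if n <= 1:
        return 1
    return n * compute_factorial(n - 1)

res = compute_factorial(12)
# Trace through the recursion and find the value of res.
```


compute_factorial(12)
= 12 * compute_factorial(11)
= 12 * 11 * compute_factorial(10)
= 12 * 11 * 10 * compute_factorial(9)
= 12 * 11 * 10 * 9 * compute_factorial(8)
= 12 * 11 * 10 * 9 * 8 * compute_factorial(7)
= 12 * 11 * 10 * 9 * 8 * 7 * compute_factorial(6)
= 12 * 11 * 10 * 9 * 8 * 7 * 6 * compute_factorial(5)
= 12 * 11 * 10 * 9 * 8 * 7 * 6 * 5 * compute_factorial(4)
= 12 * 11 * 10 * 9 * 8 * 7 * 6 * 5 * 4 * compute_factorial(3)
= 12 * 11 * 10 * 9 * 8 * 7 * 6 * 5 * 4 * 3 * compute_factorial(2)
= 12 * 11 * 10 * 9 * 8 * 7 * 6 * 5 * 4 * 3 * 2 * compute_factorial(1)
= 12 * 11 * 10 * 9 * 8 * 7 * 6 * 5 * 4 * 3 * 2 * 1
= 479001600


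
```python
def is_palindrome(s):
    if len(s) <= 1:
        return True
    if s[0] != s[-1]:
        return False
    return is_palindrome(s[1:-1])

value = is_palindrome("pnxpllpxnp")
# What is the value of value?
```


is_palindrome("pnxpllpxnp")
"pnxpllpxnp": s[0]='p' == s[-1]='p' -> is_palindrome("nxpllpxn")
"nxpllpxn": s[0]='n' == s[-1]='n' -> is_palindrome("xpllpx")
"xpllpx": s[0]='x' == s[-1]='x' -> is_palindrome("pllp")
"pllp": s[0]='p' == s[-1]='p' -> is_palindrome("ll")
"ll": s[0]='l' == s[-1]='l' -> is_palindrome("")
"": len <= 1 -> True
= True


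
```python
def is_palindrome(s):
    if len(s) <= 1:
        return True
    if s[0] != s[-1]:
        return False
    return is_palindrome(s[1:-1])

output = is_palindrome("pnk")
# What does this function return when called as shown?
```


is_palindrome("pnk")
"pnk": s[0]='p' != s[-1]='k' -> False
= False


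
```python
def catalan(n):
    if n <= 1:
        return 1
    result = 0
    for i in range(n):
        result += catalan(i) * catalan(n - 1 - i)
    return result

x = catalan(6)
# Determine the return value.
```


catalan(6)
= sum of catalan(i) * catalan(6-1-i) for i in 0..5
First compute sub-values bottom-up:
  catalan(0) = 1, catalan(1) = 1
  catalan(2) = 1*1 + 1*1 = 2
  catalan(3) = 1*2 + 1*1 + 2*1 = 5
  catalan(4) = 1*5 + 1*2 + 2*1 + 5*1 = 14
  catalan(5) = 1*14 + 1*5 + 2*2 + 5*1 + 14*1 = 42
Now catalan(6):
  catalan(0)*catalan(5) = 1*42 = 42
  catalan(1)*catalan(4) = 1*14 = 14
  catalan(2)*catalan(3) = 2*5 = 10
  catalan(3)*catalan(2) = 5*2 = 10
  catalan(4)*catalan(1) = 14*1 = 14
  catalan(5)*catalan(0) = 42*1 = 42
= 42 + 14 + 10 + 10 + 14 + 42
= 132


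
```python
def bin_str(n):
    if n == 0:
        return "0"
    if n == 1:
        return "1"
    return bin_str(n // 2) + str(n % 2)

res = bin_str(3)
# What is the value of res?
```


bin_str(3)
= bin_str(1) + "1"
= "1" + "1"
= "11"


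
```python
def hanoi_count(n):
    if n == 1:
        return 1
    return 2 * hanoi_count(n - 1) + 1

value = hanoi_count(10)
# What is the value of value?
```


hanoi_count(10)
= 2 * hanoi_count(9) + 1
= 2 * (2 * hanoi_count(8) + 1) + 1
= 2 * (2 * (2 * hanoi_count(7) + 1) + 1) + 1
= 2 * (2 * (2 * (2 * hanoi_count(6) + 1) + 1) + 1) + 1
= 2 * (2 * (2 * (2 * (2 * hanoi_count(5) + 1) + 1) + 1) + 1) + 1
= 2 * (2 * (2 * (2 * (2 * (2 * hanoi_count(4) + 1) + 1) + 1) + 1) + 1) + 1
= 2 * (2 * (2 * (2 * (2 * (2 * (2 * hanoi_count(3) + 1) + 1) + 1) + 1) + 1) + 1) + 1
= 2 * (2 * (2 * (2 * (2 * (2 * (2 * (2 * hanoi_count(2) + 1) + 1) + 1) + 1) + 1) + 1) + 1) + 1
= 2 * (2 * (2 * (2 * (2 * (2 * (2 * (2 * (2 * hanoi_count(1) + 1) + 1) + 1) + 1) + 1) + 1) + 1) + 1) + 1
Now compute bottom-up:
hanoi_count(1) = 1
hanoi_count(2) = 2 * 1 + 1 = 3
hanoi_count(3) = 2 * 3 + 1 = 7
hanoi_count(4) = 2 * 7 + 1 = 15
hanoi_count(5) = 2 * 15 + 1 = 31
hanoi_count(6) = 2 * 31 + 1 = 63
hanoi_count(7) = 2 * 63 + 1 = 127
hanoi_count(8) = 2 * 127 + 1 = 255
hanoi_count(9) = 2 * 255 + 1 = 511
hanoi_count(10) = 2 * 511 + 1 = 1023
= 1023


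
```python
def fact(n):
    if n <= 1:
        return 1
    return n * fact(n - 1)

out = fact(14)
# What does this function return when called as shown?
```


fact(14)
= 14 * fact(13)
= 14 * 13 * fact(12)
= 14 * 13 * 12 * fact(11)
= 14 * 13 * 12 * 11 * fact(10)
= 14 * 13 * 12 * 11 * 10 * fact(9)
= 14 * 13 * 12 * 11 * 10 * 9 * fact(8)
= 14 * 13 * 12 * 11 * 10 * 9 * 8 * fact(7)
= 14 * 13 * 12 * 11 * 10 * 9 * 8 * 7 * fact(6)
= 14 * 13 * 12 * 11 * 10 * 9 * 8 * 7 * 6 * fact(5)
= 14 * 13 * 12 * 11 * 10 * 9 * 8 * 7 * 6 * 5 * fact(4)
= 14 * 13 * 12 * 11 * 10 * 9 * 8 * 7 * 6 * 5 * 4 * fact(3)
= 14 * 13 * 12 * 11 * 10 * 9 * 8 * 7 * 6 * 5 * 4 * 3 * fact(2)
= 14 * 13 * 12 * 11 * 10 * 9 * 8 * 7 * 6 * 5 * 4 * 3 * 2 * fact(1)
= 14 * 13 * 12 * 11 * 10 * 9 * 8 * 7 * 6 * 5 * 4 * 3 * 2 * 1
= 87178291200


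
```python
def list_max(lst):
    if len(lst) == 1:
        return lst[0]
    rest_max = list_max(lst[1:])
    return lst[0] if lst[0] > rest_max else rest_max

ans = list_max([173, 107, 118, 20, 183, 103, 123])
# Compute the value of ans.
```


list_max([173, 107, 118, 20, 183, 103, 123])
= compare 173 with list_max([107, 118, 20, 183, 103, 123])
= compare 107 with list_max([118, 20, 183, 103, 123])
= compare 118 with list_max([20, 183, 103, 123])
= compare 20 with list_max([183, 103, 123])
= compare 183 with list_max([103, 123])
= compare 103 with list_max([123])
Base: list_max([123]) = 123
compare 103 with 123: max = 123
compare 183 with 123: max = 183
compare 20 with 183: max = 183
compare 118 with 183: max = 183
compare 107 with 183: max = 183
compare 173 with 183: max = 183
= 183


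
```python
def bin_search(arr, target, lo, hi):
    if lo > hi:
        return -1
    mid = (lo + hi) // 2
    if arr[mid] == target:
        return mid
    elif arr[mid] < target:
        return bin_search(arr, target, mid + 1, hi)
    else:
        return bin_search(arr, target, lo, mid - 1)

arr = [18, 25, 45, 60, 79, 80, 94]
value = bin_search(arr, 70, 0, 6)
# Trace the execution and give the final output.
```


bin_search(arr, 70, 0, 6)
lo=0, hi=6, mid=3, arr[mid]=60
60 < 70, search right half
lo=4, hi=6, mid=5, arr[mid]=80
80 > 70, search left half
lo=4, hi=4, mid=4, arr[mid]=79
79 > 70, search left half
lo > hi, target not found, return -1
= -1


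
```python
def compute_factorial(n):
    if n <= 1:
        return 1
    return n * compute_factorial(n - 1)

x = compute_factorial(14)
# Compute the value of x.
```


compute_factorial(14)
= 14 * compute_factorial(13)
= 14 * 13 * compute_factorial(12)
= 14 * 13 * 12 * compute_factorial(11)
= 14 * 13 * 12 * 11 * compute_factorial(10)
= 14 * 13 * 12 * 11 * 10 * compute_factorial(9)
= 14 * 13 * 12 * 11 * 10 * 9 * compute_factorial(8)
= 14 * 13 * 12 * 11 * 10 * 9 * 8 * compute_factorial(7)
= 14 * 13 * 12 * 11 * 10 * 9 * 8 * 7 * compute_factorial(6)
= 14 * 13 * 12 * 11 * 10 * 9 * 8 * 7 * 6 * compute_factorial(5)
= 14 * 13 * 12 * 11 * 10 * 9 * 8 * 7 * 6 * 5 * compute_factorial(4)
= 14 * 13 * 12 * 11 * 10 * 9 * 8 * 7 * 6 * 5 * 4 * compute_factorial(3)
= 14 * 13 * 12 * 11 * 10 * 9 * 8 * 7 * 6 * 5 * 4 * 3 * compute_factorial(2)
= 14 * 13 * 12 * 11 * 10 * 9 * 8 * 7 * 6 * 5 * 4 * 3 * 2 * compute_factorial(1)
= 14 * 13 * 12 * 11 * 10 * 9 * 8 * 7 * 6 * 5 * 4 * 3 * 2 * 1
= 87178291200


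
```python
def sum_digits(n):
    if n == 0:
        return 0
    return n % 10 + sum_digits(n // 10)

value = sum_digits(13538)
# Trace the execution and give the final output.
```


sum_digits(13538)
= 8 + sum_digits(1353)
= 8 + 3 + sum_digits(135)
= 8 + 3 + 5 + sum_digits(13)
= 8 + 3 + 5 + 3 + sum_digits(1)
= 8 + 3 + 5 + 3 + 1 + sum_digits(0)
= 8 + 3 + 5 + 3 + 1 + 0
= 20


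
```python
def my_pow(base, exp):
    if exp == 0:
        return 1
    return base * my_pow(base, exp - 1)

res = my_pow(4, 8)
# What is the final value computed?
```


my_pow(4, 8)
= 4 * my_pow(4, 7)
= 4 * 4 * my_pow(4, 6)
= 4 * 4 * 4 * my_pow(4, 5)
= 4 * 4 * 4 * 4 * my_pow(4, 4)
= 4 * 4 * 4 * 4 * 4 * my_pow(4, 3)
= 4 * 4 * 4 * 4 * 4 * 4 * my_pow(4, 2)
= 4 * 4 * 4 * 4 * 4 * 4 * 4 * my_pow(4, 1)
= 4 * 4 * 4 * 4 * 4 * 4 * 4 * 4 * my_pow(4, 0)
= 4 * 4 * 4 * 4 * 4 * 4 * 4 * 4 * 1
= 65536


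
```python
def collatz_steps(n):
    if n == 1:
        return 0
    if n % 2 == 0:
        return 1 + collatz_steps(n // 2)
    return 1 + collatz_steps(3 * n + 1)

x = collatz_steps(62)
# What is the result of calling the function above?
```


collatz_steps(62)
62 is even -> collatz_steps(31)
31 is odd -> 3*31+1 = 94 -> collatz_steps(94)
94 is even -> collatz_steps(47)
47 is odd -> 3*47+1 = 142 -> collatz_steps(142)
142 is even -> collatz_steps(71)
71 is odd -> 3*71+1 = 214 -> collatz_steps(214)
214 is even -> collatz_steps(107)
107 is odd -> 3*107+1 = 322 -> collatz_steps(322)
322 is even -> collatz_steps(161)
161 is odd -> 3*161+1 = 484 -> collatz_steps(484)
484 is even -> collatz_steps(242)
242 is even -> collatz_steps(121)
121 is odd -> 3*121+1 = 364 -> collatz_steps(364)
364 is even -> collatz_steps(182)
182 is even -> collatz_steps(91)
91 is odd -> 3*91+1 = 274 -> collatz_steps(274)
274 is even -> collatz_steps(137)
137 is odd -> 3*137+1 = 412 -> collatz_steps(412)
412 is even -> collatz_steps(206)
206 is even -> collatz_steps(103)
103 is odd -> 3*103+1 = 310 -> collatz_steps(310)
310 is even -> collatz_steps(155)
155 is odd -> 3*155+1 = 466 -> collatz_steps(466)
466 is even -> collatz_steps(233)
233 is odd -> 3*233+1 = 700 -> collatz_steps(700)
700 is even -> collatz_steps(350)
350 is even -> collatz_steps(175)
175 is odd -> 3*175+1 = 526 -> collatz_steps(526)
526 is even -> collatz_steps(263)
263 is odd -> 3*263+1 = 790 -> collatz_steps(790)
790 is even -> collatz_steps(395)
395 is odd -> 3*395+1 = 1186 -> collatz_steps(1186)
1186 is even -> collatz_steps(593)
593 is odd -> 3*593+1 = 1780 -> collatz_steps(1780)
1780 is even -> collatz_steps(890)
890 is even -> collatz_steps(445)
445 is odd -> 3*445+1 = 1336 -> collatz_steps(1336)
1336 is even -> collatz_steps(668)
668 is even -> collatz_steps(334)
334 is even -> collatz_steps(167)
167 is odd -> 3*167+1 = 502 -> collatz_steps(502)
502 is even -> collatz_steps(251)
251 is odd -> 3*251+1 = 754 -> collatz_steps(754)
754 is even -> collatz_steps(377)
377 is odd -> 3*377+1 = 1132 -> collatz_steps(1132)
1132 is even -> collatz_steps(566)
566 is even -> collatz_steps(283)
283 is odd -> 3*283+1 = 850 -> collatz_steps(850)
850 is even -> collatz_steps(425)
425 is odd -> 3*425+1 = 1276 -> collatz_steps(1276)
1276 is even -> collatz_steps(638)
638 is even -> collatz_steps(319)
319 is odd -> 3*319+1 = 958 -> collatz_steps(958)
958 is even -> collatz_steps(479)
479 is odd -> 3*479+1 = 1438 -> collatz_steps(1438)
1438 is even -> collatz_steps(719)
719 is odd -> 3*719+1 = 2158 -> collatz_steps(2158)
2158 is even -> collatz_steps(1079)
1079 is odd -> 3*1079+1 = 3238 -> collatz_steps(3238)
3238 is even -> collatz_steps(1619)
1619 is odd -> 3*1619+1 = 4858 -> collatz_steps(4858)
4858 is even -> collatz_steps(2429)
2429 is odd -> 3*2429+1 = 7288 -> collatz_steps(7288)
7288 is even -> collatz_steps(3644)
3644 is even -> collatz_steps(1822)
1822 is even -> collatz_steps(911)
911 is odd -> 3*911+1 = 2734 -> collatz_steps(2734)
2734 is even -> collatz_steps(1367)
1367 is odd -> 3*1367+1 = 4102 -> collatz_steps(4102)
4102 is even -> collatz_steps(2051)
2051 is odd -> 3*2051+1 = 6154 -> collatz_steps(6154)
6154 is even -> collatz_steps(3077)
3077 is odd -> 3*3077+1 = 9232 -> collatz_steps(9232)
9232 is even -> collatz_steps(4616)
4616 is even -> collatz_steps(2308)
2308 is even -> collatz_steps(1154)
1154 is even -> collatz_steps(577)
577 is odd -> 3*577+1 = 1732 -> collatz_steps(1732)
1732 is even -> collatz_steps(866)
866 is even -> collatz_steps(433)
433 is odd -> 3*433+1 = 1300 -> collatz_steps(1300)
1300 is even -> collatz_steps(650)
650 is even -> collatz_steps(325)
325 is odd -> 3*325+1 = 976 -> collatz_steps(976)
976 is even -> collatz_steps(488)
488 is even -> collatz_steps(244)
244 is even -> collatz_steps(122)
122 is even -> collatz_steps(61)
61 is odd -> 3*61+1 = 184 -> collatz_steps(184)
184 is even -> collatz_steps(92)
92 is even -> collatz_steps(46)
46 is even -> collatz_steps(23)
23 is odd -> 3*23+1 = 70 -> collatz_steps(70)
70 is even -> collatz_steps(35)
35 is odd -> 3*35+1 = 106 -> collatz_steps(106)
106 is even -> collatz_steps(53)
53 is odd -> 3*53+1 = 160 -> collatz_steps(160)
160 is even -> collatz_steps(80)
80 is even -> collatz_steps(40)
40 is even -> collatz_steps(20)
20 is even -> collatz_steps(10)
10 is even -> collatz_steps(5)
5 is odd -> 3*5+1 = 16 -> collatz_steps(16)
16 is even -> collatz_steps(8)
8 is even -> collatz_steps(4)
4 is even -> collatz_steps(2)
2 is even -> collatz_steps(1)
Reached 1 after 107 steps
= 107


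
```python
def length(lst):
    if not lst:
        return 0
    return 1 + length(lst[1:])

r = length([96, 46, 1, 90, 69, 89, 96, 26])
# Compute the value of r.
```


length([96, 46, 1, 90, 69, 89, 96, 26])
= 1 + length([46, 1, 90, 69, 89, 96, 26])
= 1 + 1 + length([1, 90, 69, 89, 96, 26])
= 1 + 1 + 1 + length([90, 69, 89, 96, 26])
= 1 + 1 + 1 + 1 + length([69, 89, 96, 26])
= 1 + 1 + 1 + 1 + 1 + length([89, 96, 26])
= 1 + 1 + 1 + 1 + 1 + 1 + length([96, 26])
= 1 + 1 + 1 + 1 + 1 + 1 + 1 + length([26])
= 1 + 1 + 1 + 1 + 1 + 1 + 1 + 1 + length([])
= 1 + 1 + 1 + 1 + 1 + 1 + 1 + 1 + 0
= 8


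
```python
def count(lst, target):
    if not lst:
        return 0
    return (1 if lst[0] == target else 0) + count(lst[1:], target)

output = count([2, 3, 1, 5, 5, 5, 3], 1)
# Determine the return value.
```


count([2, 3, 1, 5, 5, 5, 3], 1)
lst[0]=2 != 1: 0 + count([3, 1, 5, 5, 5, 3], 1)
lst[0]=3 != 1: 0 + count([1, 5, 5, 5, 3], 1)
lst[0]=1 == 1: 1 + count([5, 5, 5, 3], 1)
lst[0]=5 != 1: 0 + count([5, 5, 3], 1)
lst[0]=5 != 1: 0 + count([5, 3], 1)
lst[0]=5 != 1: 0 + count([3], 1)
lst[0]=3 != 1: 0 + count([], 1)
= 1


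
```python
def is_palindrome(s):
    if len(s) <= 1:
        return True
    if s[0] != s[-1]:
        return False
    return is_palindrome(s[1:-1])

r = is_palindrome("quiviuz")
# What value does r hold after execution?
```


is_palindrome("quiviuz")
"quiviuz": s[0]='q' != s[-1]='z' -> False
= False


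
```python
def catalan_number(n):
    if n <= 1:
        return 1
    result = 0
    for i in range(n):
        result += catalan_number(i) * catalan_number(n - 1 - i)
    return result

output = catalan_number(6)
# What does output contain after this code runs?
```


catalan_number(6)
= sum of catalan_number(i) * catalan_number(6-1-i) for i in 0..5
First compute sub-values bottom-up:
  catalan_number(0) = 1, catalan_number(1) = 1
  catalan_number(2) = 1*1 + 1*1 = 2
  catalan_number(3) = 1*2 + 1*1 + 2*1 = 5
  catalan_number(4) = 1*5 + 1*2 + 2*1 + 5*1 = 14
  catalan_number(5) = 1*14 + 1*5 + 2*2 + 5*1 + 14*1 = 42
Now catalan_number(6):
  catalan_number(0)*catalan_number(5) = 1*42 = 42
  catalan_number(1)*catalan_number(4) = 1*14 = 14
  catalan_number(2)*catalan_number(3) = 2*5 = 10
  catalan_number(3)*catalan_number(2) = 5*2 = 10
  catalan_number(4)*catalan_number(1) = 14*1 = 14
  catalan_number(5)*catalan_number(0) = 42*1 = 42
= 42 + 14 + 10 + 10 + 14 + 42
= 132


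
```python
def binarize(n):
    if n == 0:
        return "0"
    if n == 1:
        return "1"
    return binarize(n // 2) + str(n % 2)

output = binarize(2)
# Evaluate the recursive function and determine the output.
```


binarize(2)
= binarize(1) + "0"
= "1" + "0"
= "10"


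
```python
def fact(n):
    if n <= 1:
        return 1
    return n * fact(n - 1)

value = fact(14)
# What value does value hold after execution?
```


fact(14)
= 14 * fact(13)
= 14 * 13 * fact(12)
= 14 * 13 * 12 * fact(11)
= 14 * 13 * 12 * 11 * fact(10)
= 14 * 13 * 12 * 11 * 10 * fact(9)
= 14 * 13 * 12 * 11 * 10 * 9 * fact(8)
= 14 * 13 * 12 * 11 * 10 * 9 * 8 * fact(7)
= 14 * 13 * 12 * 11 * 10 * 9 * 8 * 7 * fact(6)
= 14 * 13 * 12 * 11 * 10 * 9 * 8 * 7 * 6 * fact(5)
= 14 * 13 * 12 * 11 * 10 * 9 * 8 * 7 * 6 * 5 * fact(4)
= 14 * 13 * 12 * 11 * 10 * 9 * 8 * 7 * 6 * 5 * 4 * fact(3)
= 14 * 13 * 12 * 11 * 10 * 9 * 8 * 7 * 6 * 5 * 4 * 3 * fact(2)
= 14 * 13 * 12 * 11 * 10 * 9 * 8 * 7 * 6 * 5 * 4 * 3 * 2 * fact(1)
= 14 * 13 * 12 * 11 * 10 * 9 * 8 * 7 * 6 * 5 * 4 * 3 * 2 * 1
= 87178291200


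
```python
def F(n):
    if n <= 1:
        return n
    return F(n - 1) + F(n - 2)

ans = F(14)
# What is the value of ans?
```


F(14)
= F(13) + F(12)
= (F(12) + F(11)) + F(12)
Computing bottom-up: F(0)=0, F(1)=1, F(2)=1, F(3)=2, F(4)=3, F(5)=5, F(6)=8, F(7)=13, F(8)=21, F(9)=34, F(10)=55, F(11)=89, F(12)=144, F(13)=233, F(14)=377
= 377


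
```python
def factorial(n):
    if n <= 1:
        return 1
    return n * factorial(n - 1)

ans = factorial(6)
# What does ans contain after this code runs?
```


factorial(6)
= 6 * factorial(5)
= 6 * 5 * factorial(4)
= 6 * 5 * 4 * factorial(3)
= 6 * 5 * 4 * 3 * factorial(2)
= 6 * 5 * 4 * 3 * 2 * factorial(1)
= 6 * 5 * 4 * 3 * 2 * 1
= 720


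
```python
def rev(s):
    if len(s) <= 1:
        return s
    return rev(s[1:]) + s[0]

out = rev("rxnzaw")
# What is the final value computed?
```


rev("rxnzaw")
= rev("xnzaw") + "r"
= rev("nzaw") + "x" + "r"
= rev("zaw") + "n" + "x" + "r"
= rev("aw") + "z" + "n" + "x" + "r"
= rev("w") + "a" + "z" + "n" + "x" + "r"
= "w" + "a" + "z" + "n" + "x" + "r"
= "waznxr"


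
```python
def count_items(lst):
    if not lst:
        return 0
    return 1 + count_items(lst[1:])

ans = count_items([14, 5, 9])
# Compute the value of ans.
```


count_items([14, 5, 9])
= 1 + count_items([5, 9])
= 1 + 1 + count_items([9])
= 1 + 1 + 1 + count_items([])
= 1 + 1 + 1 + 0
= 3


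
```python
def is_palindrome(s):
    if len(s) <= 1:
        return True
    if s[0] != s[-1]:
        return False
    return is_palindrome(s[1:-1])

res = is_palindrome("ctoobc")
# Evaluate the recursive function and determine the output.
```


is_palindrome("ctoobc")
"ctoobc": s[0]='c' == s[-1]='c' -> is_palindrome("toob")
"toob": s[0]='t' != s[-1]='b' -> False
= False


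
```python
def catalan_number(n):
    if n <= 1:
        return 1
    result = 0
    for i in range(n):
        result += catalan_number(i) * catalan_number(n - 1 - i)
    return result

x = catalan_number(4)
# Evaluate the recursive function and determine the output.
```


catalan_number(4)
= sum of catalan_number(i) * catalan_number(4-1-i) for i in 0..3
First compute sub-values bottom-up:
  catalan_number(0) = 1, catalan_number(1) = 1
  catalan_number(2) = 1*1 + 1*1 = 2
  catalan_number(3) = 1*2 + 1*1 + 2*1 = 5
Now catalan_number(4):
  catalan_number(0)*catalan_number(3) = 1*5 = 5
  catalan_number(1)*catalan_number(2) = 1*2 = 2
  catalan_number(2)*catalan_number(1) = 2*1 = 2
  catalan_number(3)*catalan_number(0) = 5*1 = 5
= 5 + 2 + 2 + 5
= 14


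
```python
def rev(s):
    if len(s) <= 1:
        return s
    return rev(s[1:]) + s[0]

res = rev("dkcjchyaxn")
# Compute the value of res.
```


rev("dkcjchyaxn")
= rev("kcjchyaxn") + "d"
= rev("cjchyaxn") + "k" + "d"
= rev("jchyaxn") + "c" + "k" + "d"
= rev("chyaxn") + "j" + "c" + "k" + "d"
= rev("hyaxn") + "c" + "j" + "c" + "k" + "d"
= rev("yaxn") + "h" + "c" + "j" + "c" + "k" + "d"
= rev("axn") + "y" + "h" + "c" + "j" + "c" + "k" + "d"
= rev("xn") + "a" + "y" + "h" + "c" + "j" + "c" + "k" + "d"
= rev("n") + "x" + "a" + "y" + "h" + "c" + "j" + "c" + "k" + "d"
= "n" + "x" + "a" + "y" + "h" + "c" + "j" + "c" + "k" + "d"
= "nxayhcjckd"


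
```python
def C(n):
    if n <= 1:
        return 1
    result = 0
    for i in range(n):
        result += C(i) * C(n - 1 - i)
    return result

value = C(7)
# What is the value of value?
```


C(7)
= sum of C(i) * C(7-1-i) for i in 0..6
First compute sub-values bottom-up:
  C(0) = 1, C(1) = 1
  C(2) = 1*1 + 1*1 = 2
  C(3) = 1*2 + 1*1 + 2*1 = 5
  C(4) = 1*5 + 1*2 + 2*1 + 5*1 = 14
  C(5) = 1*14 + 1*5 + 2*2 + 5*1 + 14*1 = 42
  C(6) = 1*42 + 1*14 + 2*5 + 5*2 + 14*1 + 42*1 = 132
Now C(7):
  C(0)*C(6) = 1*132 = 132
  C(1)*C(5) = 1*42 = 42
  C(2)*C(4) = 2*14 = 28
  C(3)*C(3) = 5*5 = 25
  C(4)*C(2) = 14*2 = 28
  C(5)*C(1) = 42*1 = 42
  C(6)*C(0) = 132*1 = 132
= 132 + 42 + 28 + 25 + 28 + 42 + 132
= 429


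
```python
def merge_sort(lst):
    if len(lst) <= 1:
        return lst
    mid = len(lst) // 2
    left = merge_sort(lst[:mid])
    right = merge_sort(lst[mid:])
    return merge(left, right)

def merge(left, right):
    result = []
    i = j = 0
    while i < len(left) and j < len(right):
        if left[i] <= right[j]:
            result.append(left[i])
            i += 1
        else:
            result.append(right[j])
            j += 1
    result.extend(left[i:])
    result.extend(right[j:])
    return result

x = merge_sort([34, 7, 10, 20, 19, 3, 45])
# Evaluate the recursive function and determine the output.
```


merge_sort([34, 7, 10, 20, 19, 3, 45])
Split into [34, 7, 10] and [20, 19, 3, 45]
Left sorted: [7, 10, 34]
Right sorted: [3, 19, 20, 45]
Merge [7, 10, 34] and [3, 19, 20, 45]
= [3, 7, 10, 19, 20, 34, 45]


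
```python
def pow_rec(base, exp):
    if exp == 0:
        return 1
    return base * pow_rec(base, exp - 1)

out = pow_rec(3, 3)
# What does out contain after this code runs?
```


pow_rec(3, 3)
= 3 * pow_rec(3, 2)
= 3 * 3 * pow_rec(3, 1)
= 3 * 3 * 3 * pow_rec(3, 0)
= 3 * 3 * 3 * 1
= 27


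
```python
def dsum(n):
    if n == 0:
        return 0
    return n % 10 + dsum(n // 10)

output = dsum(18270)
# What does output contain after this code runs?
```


dsum(18270)
= 0 + dsum(1827)
= 0 + 7 + dsum(182)
= 0 + 7 + 2 + dsum(18)
= 0 + 7 + 2 + 8 + dsum(1)
= 0 + 7 + 2 + 8 + 1 + dsum(0)
= 0 + 7 + 2 + 8 + 1 + 0
= 18


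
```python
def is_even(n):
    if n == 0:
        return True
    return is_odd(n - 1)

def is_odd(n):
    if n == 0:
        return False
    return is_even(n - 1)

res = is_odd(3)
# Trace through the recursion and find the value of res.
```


is_odd(3)
= is_even(2)
= is_odd(1)
= is_even(0)
n == 0: return True
= True


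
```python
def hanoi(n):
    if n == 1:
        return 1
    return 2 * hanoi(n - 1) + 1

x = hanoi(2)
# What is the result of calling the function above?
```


hanoi(2)
= 2 * hanoi(1) + 1
Now compute bottom-up:
hanoi(1) = 1
hanoi(2) = 2 * 1 + 1 = 3
= 3


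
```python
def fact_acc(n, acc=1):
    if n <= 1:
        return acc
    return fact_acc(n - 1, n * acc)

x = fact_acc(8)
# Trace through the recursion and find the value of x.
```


fact_acc(8, 1)
= fact_acc(7, 8 * 1) = fact_acc(7, 8)
= fact_acc(6, 7 * 8) = fact_acc(6, 56)
= fact_acc(5, 6 * 56) = fact_acc(5, 336)
= fact_acc(4, 5 * 336) = fact_acc(4, 1680)
= fact_acc(3, 4 * 1680) = fact_acc(3, 6720)
= fact_acc(2, 3 * 6720) = fact_acc(2, 20160)
= fact_acc(1, 2 * 20160) = fact_acc(1, 40320)
n <= 1, return acc = 40320


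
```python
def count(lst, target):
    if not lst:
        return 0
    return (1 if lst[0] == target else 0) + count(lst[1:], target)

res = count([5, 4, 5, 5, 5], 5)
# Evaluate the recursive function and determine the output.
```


count([5, 4, 5, 5, 5], 5)
lst[0]=5 == 5: 1 + count([4, 5, 5, 5], 5)
lst[0]=4 != 5: 0 + count([5, 5, 5], 5)
lst[0]=5 == 5: 1 + count([5, 5], 5)
lst[0]=5 == 5: 1 + count([5], 5)
lst[0]=5 == 5: 1 + count([], 5)
= 4


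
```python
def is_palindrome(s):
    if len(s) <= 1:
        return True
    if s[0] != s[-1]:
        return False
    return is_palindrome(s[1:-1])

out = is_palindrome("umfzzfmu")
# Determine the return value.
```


is_palindrome("umfzzfmu")
"umfzzfmu": s[0]='u' == s[-1]='u' -> is_palindrome("mfzzfm")
"mfzzfm": s[0]='m' == s[-1]='m' -> is_palindrome("fzzf")
"fzzf": s[0]='f' == s[-1]='f' -> is_palindrome("zz")
"zz": s[0]='z' == s[-1]='z' -> is_palindrome("")
"": len <= 1 -> True
= True


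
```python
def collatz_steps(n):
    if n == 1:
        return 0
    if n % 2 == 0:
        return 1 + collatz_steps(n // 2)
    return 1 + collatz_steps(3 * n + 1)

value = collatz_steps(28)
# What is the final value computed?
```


collatz_steps(28)
28 is even -> collatz_steps(14)
14 is even -> collatz_steps(7)
7 is odd -> 3*7+1 = 22 -> collatz_steps(22)
22 is even -> collatz_steps(11)
11 is odd -> 3*11+1 = 34 -> collatz_steps(34)
34 is even -> collatz_steps(17)
17 is odd -> 3*17+1 = 52 -> collatz_steps(52)
52 is even -> collatz_steps(26)
26 is even -> collatz_steps(13)
13 is odd -> 3*13+1 = 40 -> collatz_steps(40)
40 is even -> collatz_steps(20)
20 is even -> collatz_steps(10)
10 is even -> collatz_steps(5)
5 is odd -> 3*5+1 = 16 -> collatz_steps(16)
16 is even -> collatz_steps(8)
8 is even -> collatz_steps(4)
4 is even -> collatz_steps(2)
2 is even -> collatz_steps(1)
Reached 1 after 18 steps
= 18


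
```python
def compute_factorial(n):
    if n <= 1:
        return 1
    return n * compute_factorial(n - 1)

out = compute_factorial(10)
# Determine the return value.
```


compute_factorial(10)
= 10 * compute_factorial(9)
= 10 * 9 * compute_factorial(8)
= 10 * 9 * 8 * compute_factorial(7)
= 10 * 9 * 8 * 7 * compute_factorial(6)
= 10 * 9 * 8 * 7 * 6 * compute_factorial(5)
= 10 * 9 * 8 * 7 * 6 * 5 * compute_factorial(4)
= 10 * 9 * 8 * 7 * 6 * 5 * 4 * compute_factorial(3)
= 10 * 9 * 8 * 7 * 6 * 5 * 4 * 3 * compute_factorial(2)
= 10 * 9 * 8 * 7 * 6 * 5 * 4 * 3 * 2 * compute_factorial(1)
= 10 * 9 * 8 * 7 * 6 * 5 * 4 * 3 * 2 * 1
= 3628800


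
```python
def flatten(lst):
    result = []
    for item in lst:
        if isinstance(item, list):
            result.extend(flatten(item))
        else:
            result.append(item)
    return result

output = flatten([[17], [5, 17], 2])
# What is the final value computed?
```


flatten([[17], [5, 17], 2])
Processing each element:
  [17] is a list -> flatten recursively -> [17]
  [5, 17] is a list -> flatten recursively -> [5, 17]
  2 is not a list -> append 2
= [17, 5, 17, 2]


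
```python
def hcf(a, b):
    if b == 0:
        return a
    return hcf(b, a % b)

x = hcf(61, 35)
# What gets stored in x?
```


hcf(61, 35)
= hcf(35, 61 % 35) = hcf(35, 26)
= hcf(26, 35 % 26) = hcf(26, 9)
= hcf(9, 26 % 9) = hcf(9, 8)
= hcf(8, 9 % 8) = hcf(8, 1)
= hcf(1, 8 % 1) = hcf(1, 0)
b == 0, return a = 1


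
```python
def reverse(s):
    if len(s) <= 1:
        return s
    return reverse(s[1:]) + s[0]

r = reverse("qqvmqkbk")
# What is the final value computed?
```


reverse("qqvmqkbk")
= reverse("qvmqkbk") + "q"
= reverse("vmqkbk") + "q" + "q"
= reverse("mqkbk") + "v" + "q" + "q"
= reverse("qkbk") + "m" + "v" + "q" + "q"
= reverse("kbk") + "q" + "m" + "v" + "q" + "q"
= reverse("bk") + "k" + "q" + "m" + "v" + "q" + "q"
= reverse("k") + "b" + "k" + "q" + "m" + "v" + "q" + "q"
= "k" + "b" + "k" + "q" + "m" + "v" + "q" + "q"
= "kbkqmvqq"


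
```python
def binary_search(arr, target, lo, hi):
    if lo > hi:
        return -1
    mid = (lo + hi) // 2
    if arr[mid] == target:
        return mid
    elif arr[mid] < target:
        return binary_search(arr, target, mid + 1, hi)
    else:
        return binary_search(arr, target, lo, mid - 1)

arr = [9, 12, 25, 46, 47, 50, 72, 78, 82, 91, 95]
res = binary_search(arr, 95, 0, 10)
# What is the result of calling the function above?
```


binary_search(arr, 95, 0, 10)
lo=0, hi=10, mid=5, arr[mid]=50
50 < 95, search right half
lo=6, hi=10, mid=8, arr[mid]=82
82 < 95, search right half
lo=9, hi=10, mid=9, arr[mid]=91
91 < 95, search right half
lo=10, hi=10, mid=10, arr[mid]=95
arr[10] == 95, found at index 10
= 10


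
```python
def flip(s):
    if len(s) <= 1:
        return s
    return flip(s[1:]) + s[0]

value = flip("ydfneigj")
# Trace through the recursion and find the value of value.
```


flip("ydfneigj")
= flip("dfneigj") + "y"
= flip("fneigj") + "d" + "y"
= flip("neigj") + "f" + "d" + "y"
= flip("eigj") + "n" + "f" + "d" + "y"
= flip("igj") + "e" + "n" + "f" + "d" + "y"
= flip("gj") + "i" + "e" + "n" + "f" + "d" + "y"
= flip("j") + "g" + "i" + "e" + "n" + "f" + "d" + "y"
= "j" + "g" + "i" + "e" + "n" + "f" + "d" + "y"
= "jgienfdy"


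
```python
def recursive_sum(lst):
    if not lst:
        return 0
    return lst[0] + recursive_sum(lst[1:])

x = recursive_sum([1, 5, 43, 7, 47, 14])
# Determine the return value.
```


recursive_sum([1, 5, 43, 7, 47, 14])
= 1 + recursive_sum([5, 43, 7, 47, 14])
= 1 + 5 + recursive_sum([43, 7, 47, 14])
= 1 + 5 + 43 + recursive_sum([7, 47, 14])
= 1 + 5 + 43 + 7 + recursive_sum([47, 14])
= 1 + 5 + 43 + 7 + 47 + recursive_sum([14])
= 1 + 5 + 43 + 7 + 47 + 14 + recursive_sum([])
= 1 + 5 + 43 + 7 + 47 + 14 + 0
= 117


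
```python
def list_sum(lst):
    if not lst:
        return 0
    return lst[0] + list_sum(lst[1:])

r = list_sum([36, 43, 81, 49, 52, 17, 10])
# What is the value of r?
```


list_sum([36, 43, 81, 49, 52, 17, 10])
= 36 + list_sum([43, 81, 49, 52, 17, 10])
= 36 + 43 + list_sum([81, 49, 52, 17, 10])
= 36 + 43 + 81 + list_sum([49, 52, 17, 10])
= 36 + 43 + 81 + 49 + list_sum([52, 17, 10])
= 36 + 43 + 81 + 49 + 52 + list_sum([17, 10])
= 36 + 43 + 81 + 49 + 52 + 17 + list_sum([10])
= 36 + 43 + 81 + 49 + 52 + 17 + 10 + list_sum([])
= 36 + 43 + 81 + 49 + 52 + 17 + 10 + 0
= 288


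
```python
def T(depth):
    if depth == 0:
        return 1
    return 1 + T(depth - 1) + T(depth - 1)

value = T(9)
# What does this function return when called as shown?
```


T(9)
= 1 + T(8) + T(8)
= 1 + 2 * T(8)
T(k) = 2^(k+1) - 1
T(0) = 1
T(1) = 3
T(2) = 7
T(3) = 15
T(4) = 31
T(9) = 2^10 - 1 = 1023


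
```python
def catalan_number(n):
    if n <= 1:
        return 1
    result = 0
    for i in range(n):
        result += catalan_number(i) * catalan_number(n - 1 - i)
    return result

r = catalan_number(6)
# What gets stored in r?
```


catalan_number(6)
= sum of catalan_number(i) * catalan_number(6-1-i) for i in 0..5
First compute sub-values bottom-up:
  catalan_number(0) = 1, catalan_number(1) = 1
  catalan_number(2) = 1*1 + 1*1 = 2
  catalan_number(3) = 1*2 + 1*1 + 2*1 = 5
  catalan_number(4) = 1*5 + 1*2 + 2*1 + 5*1 = 14
  catalan_number(5) = 1*14 + 1*5 + 2*2 + 5*1 + 14*1 = 42
Now catalan_number(6):
  catalan_number(0)*catalan_number(5) = 1*42 = 42
  catalan_number(1)*catalan_number(4) = 1*14 = 14
  catalan_number(2)*catalan_number(3) = 2*5 = 10
  catalan_number(3)*catalan_number(2) = 5*2 = 10
  catalan_number(4)*catalan_number(1) = 14*1 = 14
  catalan_number(5)*catalan_number(0) = 42*1 = 42
= 42 + 14 + 10 + 10 + 14 + 42
= 132


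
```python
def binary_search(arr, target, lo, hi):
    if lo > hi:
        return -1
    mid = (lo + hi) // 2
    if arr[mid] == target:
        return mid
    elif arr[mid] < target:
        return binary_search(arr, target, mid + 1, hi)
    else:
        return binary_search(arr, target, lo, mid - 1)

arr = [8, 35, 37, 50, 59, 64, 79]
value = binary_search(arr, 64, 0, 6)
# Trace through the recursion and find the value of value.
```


binary_search(arr, 64, 0, 6)
lo=0, hi=6, mid=3, arr[mid]=50
50 < 64, search right half
lo=4, hi=6, mid=5, arr[mid]=64
arr[5] == 64, found at index 5
= 5


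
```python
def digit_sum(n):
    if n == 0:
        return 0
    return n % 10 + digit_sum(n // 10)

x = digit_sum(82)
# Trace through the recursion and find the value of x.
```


digit_sum(82)
= 2 + digit_sum(8)
= 2 + 8 + digit_sum(0)
= 2 + 8 + 0
= 10


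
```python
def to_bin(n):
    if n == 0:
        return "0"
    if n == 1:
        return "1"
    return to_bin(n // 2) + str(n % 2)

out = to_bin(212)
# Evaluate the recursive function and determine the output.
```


to_bin(212)
= to_bin(106) + "0"
= to_bin(53) + "0" + "0"
= to_bin(26) + "1" + "0" + "0"
= to_bin(13) + "0" + "1" + "0" + "0"
= to_bin(6) + "1" + "0" + "1" + "0" + "0"
= to_bin(3) + "0" + "1" + "0" + "1" + "0" + "0"
= to_bin(1) + "1" + "0" + "1" + "0" + "1" + "0" + "0"
= "1" + "1" + "0" + "1" + "0" + "1" + "0" + "0"
= "11010100"


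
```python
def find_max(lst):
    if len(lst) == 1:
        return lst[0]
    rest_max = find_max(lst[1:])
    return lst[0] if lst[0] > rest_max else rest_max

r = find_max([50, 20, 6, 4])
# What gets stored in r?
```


find_max([50, 20, 6, 4])
= compare 50 with find_max([20, 6, 4])
= compare 20 with find_max([6, 4])
= compare 6 with find_max([4])
Base: find_max([4]) = 4
compare 6 with 4: max = 6
compare 20 with 6: max = 20
compare 50 with 20: max = 50
= 50
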